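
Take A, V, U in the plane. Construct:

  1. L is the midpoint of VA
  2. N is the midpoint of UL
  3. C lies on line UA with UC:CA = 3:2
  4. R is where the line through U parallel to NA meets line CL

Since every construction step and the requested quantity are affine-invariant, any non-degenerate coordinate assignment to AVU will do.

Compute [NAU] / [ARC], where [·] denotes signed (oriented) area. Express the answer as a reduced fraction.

Choose coordinates A = (0, 0), V = (1, 0), U = (0, 1).
1. L is the midpoint of VA ⇒ L = (1/2, 0)
2. N is the midpoint of UL ⇒ N = (1/4, 1/2)
3. C lies on line UA with UC:CA = 3:2 ⇒ C = (0, 2/5)
4. R is where the line through U parallel to NA meets line CL ⇒ R = (-3/14, 4/7)
2·[NAU] = -1/4, 2·[ARC] = -3/35
[NAU]:[ARC] = -1/4:-3/35 = 35/12

[NAU]:[ARC] = 35/12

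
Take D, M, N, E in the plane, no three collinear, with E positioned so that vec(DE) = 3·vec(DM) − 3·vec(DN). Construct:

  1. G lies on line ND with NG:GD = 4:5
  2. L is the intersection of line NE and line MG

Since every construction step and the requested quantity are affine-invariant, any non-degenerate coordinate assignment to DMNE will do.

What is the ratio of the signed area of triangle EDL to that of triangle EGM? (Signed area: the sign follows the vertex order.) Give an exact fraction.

Assign D = (0, 0), M = (1, 0), N = (0, 1), E = (3, -3) — the answer is frame-independent, so this choice is without loss of generality.
1. G lies on line ND with NG:GD = 4:5 ⇒ G = (0, 5/9)
2. L is the intersection of line NE and line MG ⇒ L = (4/7, 5/21)
2·[EDL] = -17/7, 2·[EGM] = -17/9
[EDL]:[EGM] = -17/7:-17/9 = 9/7

[EDL]:[EGM] = 9/7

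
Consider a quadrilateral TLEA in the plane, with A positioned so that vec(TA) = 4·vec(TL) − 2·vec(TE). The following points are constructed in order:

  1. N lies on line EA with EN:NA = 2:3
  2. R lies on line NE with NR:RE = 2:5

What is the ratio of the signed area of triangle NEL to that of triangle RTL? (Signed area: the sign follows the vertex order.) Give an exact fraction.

Work in coordinates with T = (0, 0), L = (1, 0), E = (0, 1), A = (4, -2).
1. N lies on line EA with EN:NA = 2:3 ⇒ N = (8/5, -1/5)
2. R lies on line NE with NR:RE = 2:5 ⇒ R = (8/7, 1/7)
2·[NEL] = 2/5, 2·[RTL] = 1/7
[NEL]:[RTL] = 2/5:1/7 = 14/5

[NEL]:[RTL] = 14/5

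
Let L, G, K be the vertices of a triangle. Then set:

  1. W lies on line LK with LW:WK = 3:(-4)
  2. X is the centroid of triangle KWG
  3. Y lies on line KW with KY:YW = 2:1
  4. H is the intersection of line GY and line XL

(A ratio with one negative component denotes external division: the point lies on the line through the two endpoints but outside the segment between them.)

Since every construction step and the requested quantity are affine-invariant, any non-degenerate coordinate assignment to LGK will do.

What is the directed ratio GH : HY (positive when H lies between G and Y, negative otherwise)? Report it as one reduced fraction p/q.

GH:HY = 6/5

Set L = (0, 0), G = (1, 0), K = (0, 1); any affine frame gives the same invariant.
1. W lies on line LK with LW:WK = 3:(-4) ⇒ W = (0, -3)
2. X is the centroid of triangle KWG ⇒ X = (1/3, -2/3)
3. Y lies on line KW with KY:YW = 2:1 ⇒ Y = (0, -5/3)
4. H is the intersection of line GY and line XL ⇒ H = (5/11, -10/11)
H = G + t·(Y−G) with t = 6/11, so GH:HY = t:(1−t) = 6/11:5/11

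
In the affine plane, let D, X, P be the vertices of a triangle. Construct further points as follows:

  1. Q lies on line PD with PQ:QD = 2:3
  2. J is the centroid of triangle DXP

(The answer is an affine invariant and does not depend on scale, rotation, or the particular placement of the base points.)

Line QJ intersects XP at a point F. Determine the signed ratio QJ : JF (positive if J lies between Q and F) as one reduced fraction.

Work in coordinates with D = (0, 0), X = (1, 0), P = (0, 1).
1. Q lies on line PD with PQ:QD = 2:3 ⇒ Q = (0, 3/5)
2. J is the centroid of triangle DXP ⇒ J = (1/3, 1/3)
line QJ meets XP at F = (2, -1)
J = Q + t·(F−Q) with t = 1/6, so QJ:JF = 1/6:5/6

QJ:JF = 1/5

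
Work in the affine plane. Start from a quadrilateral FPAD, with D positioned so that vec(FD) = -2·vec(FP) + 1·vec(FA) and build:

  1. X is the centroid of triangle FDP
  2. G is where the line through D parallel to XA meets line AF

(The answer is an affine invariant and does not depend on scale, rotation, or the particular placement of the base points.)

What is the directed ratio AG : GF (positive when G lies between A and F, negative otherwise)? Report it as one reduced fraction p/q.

AG:GF = -4/5

Work in coordinates with F = (0, 0), P = (1, 0), A = (0, 1), D = (-2, 1).
1. X is the centroid of triangle FDP ⇒ X = (-1/3, 1/3)
2. G is where the line through D parallel to XA meets line AF ⇒ G = (0, 5)
G = A + t·(F−A) with t = -4, so AG:GF = t:(1−t) = -4:5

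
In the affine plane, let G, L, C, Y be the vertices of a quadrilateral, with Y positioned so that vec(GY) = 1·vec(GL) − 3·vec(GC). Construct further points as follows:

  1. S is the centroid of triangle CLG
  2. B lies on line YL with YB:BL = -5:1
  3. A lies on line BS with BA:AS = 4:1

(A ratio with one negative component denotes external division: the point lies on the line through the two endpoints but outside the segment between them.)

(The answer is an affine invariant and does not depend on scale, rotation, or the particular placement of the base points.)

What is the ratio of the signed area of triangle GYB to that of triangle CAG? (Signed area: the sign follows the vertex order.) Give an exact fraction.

[GYB]:[CAG] = -225/28

Assign G = (0, 0), L = (1, 0), C = (0, 1), Y = (1, -3) — the answer is frame-independent, so this choice is without loss of generality.
1. S is the centroid of triangle CLG ⇒ S = (1/3, 1/3)
2. B lies on line YL with YB:BL = -5:1 ⇒ B = (1, 3/4)
3. A lies on line BS with BA:AS = 4:1 ⇒ A = (7/15, 5/12)
2·[GYB] = 15/4, 2·[CAG] = -7/15
[GYB]:[CAG] = 15/4:-7/15 = -225/28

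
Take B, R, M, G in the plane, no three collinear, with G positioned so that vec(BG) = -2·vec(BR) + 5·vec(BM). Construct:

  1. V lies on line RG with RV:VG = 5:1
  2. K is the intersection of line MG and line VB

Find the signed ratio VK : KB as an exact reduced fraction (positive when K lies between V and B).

VK:KB = 1/6

Choose coordinates B = (0, 0), R = (1, 0), M = (0, 1), G = (-2, 5).
1. V lies on line RG with RV:VG = 5:1 ⇒ V = (-3/2, 25/6)
2. K is the intersection of line MG and line VB ⇒ K = (-9/7, 25/7)
K = V + t·(B−V) with t = 1/7, so VK:KB = t:(1−t) = 1/7:6/7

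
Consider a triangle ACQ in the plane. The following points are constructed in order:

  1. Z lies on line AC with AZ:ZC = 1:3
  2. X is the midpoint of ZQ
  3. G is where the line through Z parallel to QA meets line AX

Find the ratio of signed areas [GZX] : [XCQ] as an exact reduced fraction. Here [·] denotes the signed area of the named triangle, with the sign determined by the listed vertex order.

Choose coordinates A = (0, 0), C = (1, 0), Q = (0, 1).
1. Z lies on line AC with AZ:ZC = 1:3 ⇒ Z = (1/4, 0)
2. X is the midpoint of ZQ ⇒ X = (1/8, 1/2)
3. G is where the line through Z parallel to QA meets line AX ⇒ G = (1/4, 1)
2·[GZX] = -1/8, 2·[XCQ] = 3/8
[GZX]:[XCQ] = -1/8:3/8 = -1/3

[GZX]:[XCQ] = -1/3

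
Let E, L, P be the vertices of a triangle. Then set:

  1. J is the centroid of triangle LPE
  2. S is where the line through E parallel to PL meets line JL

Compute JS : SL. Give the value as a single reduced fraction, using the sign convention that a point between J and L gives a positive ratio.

Set E = (0, 0), L = (1, 0), P = (0, 1); any affine frame gives the same invariant.
1. J is the centroid of triangle LPE ⇒ J = (1/3, 1/3)
2. S is where the line through E parallel to PL meets line JL ⇒ S = (-1, 1)
S = J + t·(L−J) with t = -2, so JS:SL = t:(1−t) = -2:3

JS:SL = -2/3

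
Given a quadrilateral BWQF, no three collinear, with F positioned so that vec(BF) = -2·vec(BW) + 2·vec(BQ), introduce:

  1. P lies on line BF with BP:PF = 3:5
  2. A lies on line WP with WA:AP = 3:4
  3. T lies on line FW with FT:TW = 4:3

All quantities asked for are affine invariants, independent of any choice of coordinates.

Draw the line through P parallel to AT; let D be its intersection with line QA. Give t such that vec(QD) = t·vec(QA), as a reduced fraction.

t = 7/3

Assign B = (0, 0), W = (1, 0), Q = (0, 1), F = (-2, 2) — the answer is frame-independent, so this choice is without loss of generality.
1. P lies on line BF with BP:PF = 3:5 ⇒ P = (-3/4, 3/4)
2. A lies on line WP with WA:AP = 3:4 ⇒ A = (1/4, 9/28)
3. T lies on line FW with FT:TW = 4:3 ⇒ T = (-2/7, 6/7)
through P parallel to AT: direction (-15/28, 15/28); meets QA at D = (7/12, -7/12)
D = Q + t·(A−Q) with t = 7/3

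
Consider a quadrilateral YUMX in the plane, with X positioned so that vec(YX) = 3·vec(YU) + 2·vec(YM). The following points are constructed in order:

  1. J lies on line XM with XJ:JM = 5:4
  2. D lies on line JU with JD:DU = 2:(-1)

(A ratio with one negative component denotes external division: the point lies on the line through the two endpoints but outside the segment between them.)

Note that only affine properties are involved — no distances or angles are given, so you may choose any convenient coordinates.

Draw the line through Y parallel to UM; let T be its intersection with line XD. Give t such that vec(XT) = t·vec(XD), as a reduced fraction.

Choose coordinates Y = (0, 0), U = (1, 0), M = (0, 1), X = (3, 2).
1. J lies on line XM with XJ:JM = 5:4 ⇒ J = (4/3, 13/9)
2. D lies on line JU with JD:DU = 2:(-1) ⇒ D = (2/3, -13/9)
through Y parallel to UM: direction (-1, 1); meets XD at T = (51/52, -51/52)
T = X + t·(D−X) with t = 45/52

t = 45/52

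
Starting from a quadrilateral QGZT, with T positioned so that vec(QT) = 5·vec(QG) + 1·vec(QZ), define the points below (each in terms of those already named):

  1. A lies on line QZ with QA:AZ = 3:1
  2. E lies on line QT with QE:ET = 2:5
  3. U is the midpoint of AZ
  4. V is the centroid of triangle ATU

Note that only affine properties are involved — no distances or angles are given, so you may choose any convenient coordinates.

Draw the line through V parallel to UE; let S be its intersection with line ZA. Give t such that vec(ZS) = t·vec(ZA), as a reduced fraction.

t = -9/4

Set Q = (0, 0), G = (1, 0), Z = (0, 1), T = (5, 1); any affine frame gives the same invariant.
1. A lies on line QZ with QA:AZ = 3:1 ⇒ A = (0, 3/4)
2. E lies on line QT with QE:ET = 2:5 ⇒ E = (10/7, 2/7)
3. U is the midpoint of AZ ⇒ U = (0, 7/8)
4. V is the centroid of triangle ATU ⇒ V = (5/3, 7/8)
through V parallel to UE: direction (10/7, -33/56); meets ZA at S = (0, 25/16)
S = Z + t·(A−Z) with t = -9/4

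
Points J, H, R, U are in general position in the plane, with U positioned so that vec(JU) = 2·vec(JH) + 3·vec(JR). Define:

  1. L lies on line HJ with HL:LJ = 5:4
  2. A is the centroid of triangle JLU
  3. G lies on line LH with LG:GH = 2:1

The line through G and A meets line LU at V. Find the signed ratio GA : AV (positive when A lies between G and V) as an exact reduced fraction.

GA:AV = -7/2

Set J = (0, 0), H = (1, 0), R = (0, 1), U = (2, 3); any affine frame gives the same invariant.
1. L lies on line HJ with HL:LJ = 5:4 ⇒ L = (4/9, 0)
2. A is the centroid of triangle JLU ⇒ A = (22/27, 1)
3. G lies on line LH with LG:GH = 2:1 ⇒ G = (22/27, 0)
line GA meets LU at V = (22/27, 5/7)
A = G + t·(V−G) with t = 7/5, so GA:AV = 7/5:-2/5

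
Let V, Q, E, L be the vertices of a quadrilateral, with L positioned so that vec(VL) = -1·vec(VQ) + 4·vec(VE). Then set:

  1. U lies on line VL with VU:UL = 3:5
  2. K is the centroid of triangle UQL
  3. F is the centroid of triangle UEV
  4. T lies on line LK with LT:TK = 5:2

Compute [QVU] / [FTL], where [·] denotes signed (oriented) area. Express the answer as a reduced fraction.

Choose coordinates V = (0, 0), Q = (1, 0), E = (0, 1), L = (-1, 4).
1. U lies on line VL with VU:UL = 3:5 ⇒ U = (-3/8, 3/2)
2. K is the centroid of triangle UQL ⇒ K = (-1/8, 11/6)
3. F is the centroid of triangle UEV ⇒ F = (-1/8, 5/6)
4. T lies on line LK with LT:TK = 5:2 ⇒ T = (-3/8, 103/42)
2·[QVU] = -3/2, 2·[FTL] = 5/8
[QVU]:[FTL] = -3/2:5/8 = -12/5

[QVU]:[FTL] = -12/5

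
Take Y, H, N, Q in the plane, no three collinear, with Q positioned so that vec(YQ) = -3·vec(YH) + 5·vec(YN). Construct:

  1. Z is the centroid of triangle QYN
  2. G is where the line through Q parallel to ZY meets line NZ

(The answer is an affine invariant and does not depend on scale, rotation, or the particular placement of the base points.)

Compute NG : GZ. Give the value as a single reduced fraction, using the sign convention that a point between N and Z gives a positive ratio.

Choose coordinates Y = (0, 0), H = (1, 0), N = (0, 1), Q = (-3, 5).
1. Z is the centroid of triangle QYN ⇒ Z = (-1, 2)
2. G is where the line through Q parallel to ZY meets line NZ ⇒ G = (-2, 3)
G = N + t·(Z−N) with t = 2, so NG:GZ = t:(1−t) = 2:-1

NG:GZ = -2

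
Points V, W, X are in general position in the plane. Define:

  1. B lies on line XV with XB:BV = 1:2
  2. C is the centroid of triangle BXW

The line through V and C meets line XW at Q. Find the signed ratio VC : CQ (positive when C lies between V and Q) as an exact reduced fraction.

Assign V = (0, 0), W = (1, 0), X = (0, 1) — the answer is frame-independent, so this choice is without loss of generality.
1. B lies on line XV with XB:BV = 1:2 ⇒ B = (0, 2/3)
2. C is the centroid of triangle BXW ⇒ C = (1/3, 5/9)
line VC meets XW at Q = (3/8, 5/8)
C = V + t·(Q−V) with t = 8/9, so VC:CQ = 8/9:1/9

VC:CQ = 8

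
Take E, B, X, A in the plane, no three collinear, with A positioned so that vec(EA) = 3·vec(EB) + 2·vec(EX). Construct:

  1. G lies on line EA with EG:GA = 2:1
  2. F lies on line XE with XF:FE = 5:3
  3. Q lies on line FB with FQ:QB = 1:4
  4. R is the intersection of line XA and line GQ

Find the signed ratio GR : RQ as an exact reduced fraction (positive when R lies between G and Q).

Set E = (0, 0), B = (1, 0), X = (0, 1), A = (3, 2); any affine frame gives the same invariant.
1. G lies on line EA with EG:GA = 2:1 ⇒ G = (2, 4/3)
2. F lies on line XE with XF:FE = 5:3 ⇒ F = (0, 3/8)
3. Q lies on line FB with FQ:QB = 1:4 ⇒ Q = (1/5, 3/10)
4. R is the intersection of line XA and line GQ ⇒ R = (44/13, 83/39)
R = G + t·(Q−G) with t = -10/13, so GR:RQ = t:(1−t) = -10/13:23/13

GR:RQ = -10/23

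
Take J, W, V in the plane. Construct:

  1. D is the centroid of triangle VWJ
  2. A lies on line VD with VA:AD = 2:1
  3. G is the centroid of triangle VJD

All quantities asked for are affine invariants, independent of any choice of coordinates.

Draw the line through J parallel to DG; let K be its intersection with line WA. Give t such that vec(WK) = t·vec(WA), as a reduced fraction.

Choose coordinates J = (0, 0), W = (1, 0), V = (0, 1).
1. D is the centroid of triangle VWJ ⇒ D = (1/3, 1/3)
2. A lies on line VD with VA:AD = 2:1 ⇒ A = (2/9, 5/9)
3. G is the centroid of triangle VJD ⇒ G = (1/9, 4/9)
through J parallel to DG: direction (-2/9, 1/9); meets WA at K = (10/3, -5/3)
K = W + t·(A−W) with t = -3

t = -3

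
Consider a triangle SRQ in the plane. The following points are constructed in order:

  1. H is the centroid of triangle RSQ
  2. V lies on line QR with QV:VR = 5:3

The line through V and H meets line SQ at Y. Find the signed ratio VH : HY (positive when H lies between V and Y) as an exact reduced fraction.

Set S = (0, 0), R = (1, 0), Q = (0, 1); any affine frame gives the same invariant.
1. H is the centroid of triangle RSQ ⇒ H = (1/3, 1/3)
2. V lies on line QR with QV:VR = 5:3 ⇒ V = (5/8, 3/8)
line VH meets SQ at Y = (0, 2/7)
H = V + t·(Y−V) with t = 7/15, so VH:HY = 7/15:8/15

VH:HY = 7/8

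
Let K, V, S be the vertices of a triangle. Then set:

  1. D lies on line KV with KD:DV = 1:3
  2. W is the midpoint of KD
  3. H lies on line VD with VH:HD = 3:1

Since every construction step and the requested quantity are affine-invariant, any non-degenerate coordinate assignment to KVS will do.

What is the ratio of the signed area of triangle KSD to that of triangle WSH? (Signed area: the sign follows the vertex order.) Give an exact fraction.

[KSD]:[WSH] = 4/5

Set K = (0, 0), V = (1, 0), S = (0, 1); any affine frame gives the same invariant.
1. D lies on line KV with KD:DV = 1:3 ⇒ D = (1/4, 0)
2. W is the midpoint of KD ⇒ W = (1/8, 0)
3. H lies on line VD with VH:HD = 3:1 ⇒ H = (7/16, 0)
2·[KSD] = -1/4, 2·[WSH] = -5/16
[KSD]:[WSH] = -1/4:-5/16 = 4/5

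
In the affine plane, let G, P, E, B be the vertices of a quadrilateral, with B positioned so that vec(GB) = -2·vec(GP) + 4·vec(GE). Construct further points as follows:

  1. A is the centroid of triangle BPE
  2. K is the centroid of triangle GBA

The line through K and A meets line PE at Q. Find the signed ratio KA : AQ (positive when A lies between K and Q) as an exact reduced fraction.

Work in coordinates with G = (0, 0), P = (1, 0), E = (0, 1), B = (-2, 4).
1. A is the centroid of triangle BPE ⇒ A = (-1/3, 5/3)
2. K is the centroid of triangle GBA ⇒ K = (-7/9, 17/9)
line KA meets PE at Q = (-1, 2)
A = K + t·(Q−K) with t = -2, so KA:AQ = -2:3

KA:AQ = -2/3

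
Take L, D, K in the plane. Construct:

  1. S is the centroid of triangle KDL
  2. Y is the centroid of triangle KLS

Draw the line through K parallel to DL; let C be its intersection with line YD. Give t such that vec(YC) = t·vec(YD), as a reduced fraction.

Work in coordinates with L = (0, 0), D = (1, 0), K = (0, 1).
1. S is the centroid of triangle KDL ⇒ S = (1/3, 1/3)
2. Y is the centroid of triangle KLS ⇒ Y = (1/9, 4/9)
through K parallel to DL: direction (-1, 0); meets YD at C = (-1, 1)
C = Y + t·(D−Y) with t = -5/4

t = -5/4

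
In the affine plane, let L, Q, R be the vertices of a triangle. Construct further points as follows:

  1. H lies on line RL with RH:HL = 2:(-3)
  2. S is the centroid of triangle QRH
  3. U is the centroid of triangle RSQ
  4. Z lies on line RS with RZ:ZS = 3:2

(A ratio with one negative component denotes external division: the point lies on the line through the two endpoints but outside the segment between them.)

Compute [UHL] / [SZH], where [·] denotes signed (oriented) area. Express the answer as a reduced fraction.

Work in coordinates with L = (0, 0), Q = (1, 0), R = (0, 1).
1. H lies on line RL with RH:HL = 2:(-3) ⇒ H = (0, 3)
2. S is the centroid of triangle QRH ⇒ S = (1/3, 4/3)
3. U is the centroid of triangle RSQ ⇒ U = (4/9, 7/9)
4. Z lies on line RS with RZ:ZS = 3:2 ⇒ Z = (1/5, 6/5)
2·[UHL] = 4/3, 2·[SZH] = -4/15
[UHL]:[SZH] = 4/3:-4/15 = -5

[UHL]:[SZH] = -5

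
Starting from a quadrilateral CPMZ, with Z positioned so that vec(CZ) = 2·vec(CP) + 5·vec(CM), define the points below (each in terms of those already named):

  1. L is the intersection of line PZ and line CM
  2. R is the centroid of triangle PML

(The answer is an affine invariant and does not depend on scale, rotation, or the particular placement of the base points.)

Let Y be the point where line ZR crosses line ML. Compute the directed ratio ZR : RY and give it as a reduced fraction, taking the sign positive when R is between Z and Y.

ZR:RY = 5

Assign C = (0, 0), P = (1, 0), M = (0, 1), Z = (2, 5) — the answer is frame-independent, so this choice is without loss of generality.
1. L is the intersection of line PZ and line CM ⇒ L = (0, -5)
2. R is the centroid of triangle PML ⇒ R = (1/3, -4/3)
line ZR meets ML at Y = (0, -13/5)
R = Z + t·(Y−Z) with t = 5/6, so ZR:RY = 5/6:1/6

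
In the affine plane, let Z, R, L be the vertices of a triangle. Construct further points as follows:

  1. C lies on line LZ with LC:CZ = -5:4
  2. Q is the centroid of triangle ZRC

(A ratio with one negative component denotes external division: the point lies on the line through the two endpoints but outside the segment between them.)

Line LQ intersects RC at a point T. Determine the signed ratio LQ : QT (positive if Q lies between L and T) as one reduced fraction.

Set Z = (0, 0), R = (1, 0), L = (0, 1); any affine frame gives the same invariant.
1. C lies on line LZ with LC:CZ = -5:4 ⇒ C = (0, -4)
2. Q is the centroid of triangle ZRC ⇒ Q = (1/3, -4/3)
line LQ meets RC at T = (5/11, -24/11)
Q = L + t·(T−L) with t = 11/15, so LQ:QT = 11/15:4/15

LQ:QT = 11/4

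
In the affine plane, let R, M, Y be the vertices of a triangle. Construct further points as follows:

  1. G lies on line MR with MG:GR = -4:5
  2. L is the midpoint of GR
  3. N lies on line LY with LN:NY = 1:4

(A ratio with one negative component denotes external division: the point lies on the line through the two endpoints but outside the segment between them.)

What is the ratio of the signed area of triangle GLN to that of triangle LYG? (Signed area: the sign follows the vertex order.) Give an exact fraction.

[GLN]:[LYG] = 1/5

Choose coordinates R = (0, 0), M = (1, 0), Y = (0, 1).
1. G lies on line MR with MG:GR = -4:5 ⇒ G = (5, 0)
2. L is the midpoint of GR ⇒ L = (5/2, 0)
3. N lies on line LY with LN:NY = 1:4 ⇒ N = (2, 1/5)
2·[GLN] = -1/2, 2·[LYG] = -5/2
[GLN]:[LYG] = -1/2:-5/2 = 1/5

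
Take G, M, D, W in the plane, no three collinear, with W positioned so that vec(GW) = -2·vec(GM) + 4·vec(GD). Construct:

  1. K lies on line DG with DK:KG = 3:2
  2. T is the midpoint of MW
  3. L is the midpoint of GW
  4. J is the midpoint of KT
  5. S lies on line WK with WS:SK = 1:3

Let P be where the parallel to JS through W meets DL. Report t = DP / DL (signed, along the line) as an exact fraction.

t = 1/13

Set G = (0, 0), M = (1, 0), D = (0, 1), W = (-2, 4); any affine frame gives the same invariant.
1. K lies on line DG with DK:KG = 3:2 ⇒ K = (0, 2/5)
2. T is the midpoint of MW ⇒ T = (-1/2, 2)
3. L is the midpoint of GW ⇒ L = (-1, 2)
4. J is the midpoint of KT ⇒ J = (-1/4, 6/5)
5. S lies on line WK with WS:SK = 1:3 ⇒ S = (-3/2, 31/10)
through W parallel to JS: direction (-5/4, 19/10); meets DL at P = (-1/13, 14/13)
P = D + t·(L−D) with t = 1/13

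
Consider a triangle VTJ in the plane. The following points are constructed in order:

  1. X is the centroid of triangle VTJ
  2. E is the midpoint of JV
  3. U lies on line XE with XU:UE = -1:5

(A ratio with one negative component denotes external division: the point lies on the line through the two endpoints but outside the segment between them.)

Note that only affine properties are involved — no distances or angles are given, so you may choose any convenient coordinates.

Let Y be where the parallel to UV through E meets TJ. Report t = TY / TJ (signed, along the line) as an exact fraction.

t = 12/17

Assign V = (0, 0), T = (1, 0), J = (0, 1) — the answer is frame-independent, so this choice is without loss of generality.
1. X is the centroid of triangle VTJ ⇒ X = (1/3, 1/3)
2. E is the midpoint of JV ⇒ E = (0, 1/2)
3. U lies on line XE with XU:UE = -1:5 ⇒ U = (5/12, 7/24)
through E parallel to UV: direction (-5/12, -7/24); meets TJ at Y = (5/17, 12/17)
Y = T + t·(J−T) with t = 12/17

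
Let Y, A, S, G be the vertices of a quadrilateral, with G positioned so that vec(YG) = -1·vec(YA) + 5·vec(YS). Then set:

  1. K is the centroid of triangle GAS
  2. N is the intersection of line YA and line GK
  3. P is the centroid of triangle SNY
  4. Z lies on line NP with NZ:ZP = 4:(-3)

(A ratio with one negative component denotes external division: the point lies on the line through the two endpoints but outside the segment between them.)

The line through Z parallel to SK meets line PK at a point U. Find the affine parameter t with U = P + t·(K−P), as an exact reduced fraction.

t = 6

Assign Y = (0, 0), A = (1, 0), S = (0, 1), G = (-1, 5) — the answer is frame-independent, so this choice is without loss of generality.
1. K is the centroid of triangle GAS ⇒ K = (0, 2)
2. N is the intersection of line YA and line GK ⇒ N = (2/3, 0)
3. P is the centroid of triangle SNY ⇒ P = (2/9, 1/3)
4. Z lies on line NP with NZ:ZP = 4:(-3) ⇒ Z = (-10/9, 4/3)
through Z parallel to SK: direction (0, 1); meets PK at U = (-10/9, 31/3)
U = P + t·(K−P) with t = 6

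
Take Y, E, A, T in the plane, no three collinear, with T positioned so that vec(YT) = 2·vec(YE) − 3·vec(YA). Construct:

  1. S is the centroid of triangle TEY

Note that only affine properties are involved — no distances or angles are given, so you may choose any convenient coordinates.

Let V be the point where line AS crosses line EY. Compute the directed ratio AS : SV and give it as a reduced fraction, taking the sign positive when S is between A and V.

AS:SV = -2

Work in coordinates with Y = (0, 0), E = (1, 0), A = (0, 1), T = (2, -3).
1. S is the centroid of triangle TEY ⇒ S = (1, -1)
line AS meets EY at V = (1/2, 0)
S = A + t·(V−A) with t = 2, so AS:SV = 2:-1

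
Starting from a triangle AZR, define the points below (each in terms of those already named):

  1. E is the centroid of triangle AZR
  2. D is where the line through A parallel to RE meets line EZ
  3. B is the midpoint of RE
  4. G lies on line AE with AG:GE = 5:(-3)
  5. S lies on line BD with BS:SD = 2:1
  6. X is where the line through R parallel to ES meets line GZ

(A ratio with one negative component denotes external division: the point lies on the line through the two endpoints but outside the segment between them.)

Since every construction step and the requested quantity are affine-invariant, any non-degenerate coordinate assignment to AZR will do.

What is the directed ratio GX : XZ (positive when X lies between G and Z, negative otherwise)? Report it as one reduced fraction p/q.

GX:XZ = 7/6

Set A = (0, 0), Z = (1, 0), R = (0, 1); any affine frame gives the same invariant.
1. E is the centroid of triangle AZR ⇒ E = (1/3, 1/3)
2. D is where the line through A parallel to RE meets line EZ ⇒ D = (-1/3, 2/3)
3. B is the midpoint of RE ⇒ B = (1/6, 2/3)
4. G lies on line AE with AG:GE = 5:(-3) ⇒ G = (5/6, 5/6)
5. S lies on line BD with BS:SD = 2:1 ⇒ S = (-1/6, 2/3)
6. X is where the line through R parallel to ES meets line GZ ⇒ X = (12/13, 5/13)
X = G + t·(Z−G) with t = 7/13, so GX:XZ = t:(1−t) = 7/13:6/13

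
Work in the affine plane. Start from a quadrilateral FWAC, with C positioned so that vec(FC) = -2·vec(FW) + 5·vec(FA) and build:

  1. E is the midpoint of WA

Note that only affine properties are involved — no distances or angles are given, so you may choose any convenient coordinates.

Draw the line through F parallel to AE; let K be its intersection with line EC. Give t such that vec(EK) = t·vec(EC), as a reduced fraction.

Assign F = (0, 0), W = (1, 0), A = (0, 1), C = (-2, 5) — the answer is frame-independent, so this choice is without loss of generality.
1. E is the midpoint of WA ⇒ E = (1/2, 1/2)
through F parallel to AE: direction (1/2, -1/2); meets EC at K = (7/4, -7/4)
K = E + t·(C−E) with t = -1/2

t = -1/2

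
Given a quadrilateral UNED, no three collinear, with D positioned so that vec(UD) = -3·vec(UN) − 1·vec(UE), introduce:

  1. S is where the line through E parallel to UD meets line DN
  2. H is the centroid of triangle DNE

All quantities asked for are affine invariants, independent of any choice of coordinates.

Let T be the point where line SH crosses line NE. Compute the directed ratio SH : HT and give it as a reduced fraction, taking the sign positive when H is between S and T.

Set U = (0, 0), N = (1, 0), E = (0, 1), D = (-3, -1); any affine frame gives the same invariant.
1. S is where the line through E parallel to UD meets line DN ⇒ S = (-15, -4)
2. H is the centroid of triangle DNE ⇒ H = (-2/3, 0)
line SH meets NE at T = (7/11, 4/11)
H = S + t·(T−S) with t = 11/12, so SH:HT = 11/12:1/12

SH:HT = 11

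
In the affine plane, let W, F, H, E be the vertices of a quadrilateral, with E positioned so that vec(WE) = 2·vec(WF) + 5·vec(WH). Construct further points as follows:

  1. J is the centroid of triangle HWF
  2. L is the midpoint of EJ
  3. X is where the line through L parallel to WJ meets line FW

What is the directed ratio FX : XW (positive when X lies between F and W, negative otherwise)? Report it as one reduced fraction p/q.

FX:XW = -5/3

Set W = (0, 0), F = (1, 0), H = (0, 1), E = (2, 5); any affine frame gives the same invariant.
1. J is the centroid of triangle HWF ⇒ J = (1/3, 1/3)
2. L is the midpoint of EJ ⇒ L = (7/6, 8/3)
3. X is where the line through L parallel to WJ meets line FW ⇒ X = (-3/2, 0)
X = F + t·(W−F) with t = 5/2, so FX:XW = t:(1−t) = 5/2:-3/2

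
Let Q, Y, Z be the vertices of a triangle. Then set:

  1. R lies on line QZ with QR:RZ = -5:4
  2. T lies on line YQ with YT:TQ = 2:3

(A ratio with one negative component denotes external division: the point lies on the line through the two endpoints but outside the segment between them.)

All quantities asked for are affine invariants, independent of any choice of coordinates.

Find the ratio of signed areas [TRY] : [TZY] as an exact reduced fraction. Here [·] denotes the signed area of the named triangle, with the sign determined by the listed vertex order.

Set Q = (0, 0), Y = (1, 0), Z = (0, 1); any affine frame gives the same invariant.
1. R lies on line QZ with QR:RZ = -5:4 ⇒ R = (0, 5)
2. T lies on line YQ with YT:TQ = 2:3 ⇒ T = (3/5, 0)
2·[TRY] = -2, 2·[TZY] = -2/5
[TRY]:[TZY] = -2:-2/5 = 5

[TRY]:[TZY] = 5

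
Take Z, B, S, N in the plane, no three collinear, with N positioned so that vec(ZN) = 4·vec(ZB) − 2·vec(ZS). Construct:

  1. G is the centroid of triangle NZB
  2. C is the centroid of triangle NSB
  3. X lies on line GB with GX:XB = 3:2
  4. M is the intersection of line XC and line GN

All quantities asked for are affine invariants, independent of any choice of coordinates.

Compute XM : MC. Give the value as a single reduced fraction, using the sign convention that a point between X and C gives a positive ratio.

Work in coordinates with Z = (0, 0), B = (1, 0), S = (0, 1), N = (4, -2).
1. G is the centroid of triangle NZB ⇒ G = (5/3, -2/3)
2. C is the centroid of triangle NSB ⇒ C = (5/3, -1/3)
3. X lies on line GB with GX:XB = 3:2 ⇒ X = (19/15, -4/15)
4. M is the intersection of line XC and line GN ⇒ M = (43/51, -10/51)
M = X + t·(C−X) with t = -18/17, so XM:MC = t:(1−t) = -18/17:35/17

XM:MC = -18/35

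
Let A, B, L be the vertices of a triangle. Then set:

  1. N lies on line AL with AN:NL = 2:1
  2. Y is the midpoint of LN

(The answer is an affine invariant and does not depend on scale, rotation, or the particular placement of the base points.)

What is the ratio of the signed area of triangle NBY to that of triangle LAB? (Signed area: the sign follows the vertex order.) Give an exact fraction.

[NBY]:[LAB] = 1/6

Work in coordinates with A = (0, 0), B = (1, 0), L = (0, 1).
1. N lies on line AL with AN:NL = 2:1 ⇒ N = (0, 2/3)
2. Y is the midpoint of LN ⇒ Y = (0, 5/6)
2·[NBY] = 1/6, 2·[LAB] = 1
[NBY]:[LAB] = 1/6:1 = 1/6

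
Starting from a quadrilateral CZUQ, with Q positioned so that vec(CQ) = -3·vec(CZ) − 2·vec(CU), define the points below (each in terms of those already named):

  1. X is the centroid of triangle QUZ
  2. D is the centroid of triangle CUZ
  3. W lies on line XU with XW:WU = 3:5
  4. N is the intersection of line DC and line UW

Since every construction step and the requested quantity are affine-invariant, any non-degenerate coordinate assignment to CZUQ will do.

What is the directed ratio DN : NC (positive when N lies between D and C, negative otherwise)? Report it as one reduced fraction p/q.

Choose coordinates C = (0, 0), Z = (1, 0), U = (0, 1), Q = (-3, -2).
1. X is the centroid of triangle QUZ ⇒ X = (-2/3, -1/3)
2. D is the centroid of triangle CUZ ⇒ D = (1/3, 1/3)
3. W lies on line XU with XW:WU = 3:5 ⇒ W = (-5/12, 1/6)
4. N is the intersection of line DC and line UW ⇒ N = (-1, -1)
N = D + t·(C−D) with t = 4, so DN:NC = t:(1−t) = 4:-3

DN:NC = -4/3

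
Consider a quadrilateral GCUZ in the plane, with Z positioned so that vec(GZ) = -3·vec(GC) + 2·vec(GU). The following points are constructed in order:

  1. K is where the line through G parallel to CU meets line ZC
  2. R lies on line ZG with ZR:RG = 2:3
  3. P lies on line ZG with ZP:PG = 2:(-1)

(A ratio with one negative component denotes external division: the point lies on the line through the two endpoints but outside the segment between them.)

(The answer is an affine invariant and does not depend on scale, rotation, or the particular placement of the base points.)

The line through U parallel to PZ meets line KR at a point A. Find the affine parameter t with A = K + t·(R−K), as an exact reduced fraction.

t = -2

Choose coordinates G = (0, 0), C = (1, 0), U = (0, 1), Z = (-3, 2).
1. K is where the line through G parallel to CU meets line ZC ⇒ K = (-1, 1)
2. R lies on line ZG with ZR:RG = 2:3 ⇒ R = (-9/5, 6/5)
3. P lies on line ZG with ZP:PG = 2:(-1) ⇒ P = (3, -2)
through U parallel to PZ: direction (-6, 4); meets KR at A = (3/5, 3/5)
A = K + t·(R−K) with t = -2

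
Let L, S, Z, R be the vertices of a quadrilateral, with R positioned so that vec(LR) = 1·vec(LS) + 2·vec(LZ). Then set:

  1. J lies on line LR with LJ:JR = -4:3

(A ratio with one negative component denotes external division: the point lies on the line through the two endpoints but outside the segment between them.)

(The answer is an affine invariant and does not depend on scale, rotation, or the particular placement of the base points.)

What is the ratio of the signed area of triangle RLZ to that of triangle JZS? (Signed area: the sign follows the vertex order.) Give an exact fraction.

Set L = (0, 0), S = (1, 0), Z = (0, 1), R = (1, 2); any affine frame gives the same invariant.
1. J lies on line LR with LJ:JR = -4:3 ⇒ J = (4, 8)
2·[RLZ] = -1, 2·[JZS] = 11
[RLZ]:[JZS] = -1:11 = -1/11

[RLZ]:[JZS] = -1/11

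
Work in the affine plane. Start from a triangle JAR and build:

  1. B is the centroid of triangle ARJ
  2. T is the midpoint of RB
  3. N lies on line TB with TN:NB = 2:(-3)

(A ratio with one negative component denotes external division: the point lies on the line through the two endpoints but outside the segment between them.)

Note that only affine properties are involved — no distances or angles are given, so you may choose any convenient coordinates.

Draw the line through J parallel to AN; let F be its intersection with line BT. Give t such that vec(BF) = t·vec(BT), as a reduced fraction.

Set J = (0, 0), A = (1, 0), R = (0, 1); any affine frame gives the same invariant.
1. B is the centroid of triangle ARJ ⇒ B = (1/3, 1/3)
2. T is the midpoint of RB ⇒ T = (1/6, 2/3)
3. N lies on line TB with TN:NB = 2:(-3) ⇒ N = (-1/6, 4/3)
through J parallel to AN: direction (-7/6, 4/3); meets BT at F = (7/6, -4/3)
F = B + t·(T−B) with t = -5

t = -5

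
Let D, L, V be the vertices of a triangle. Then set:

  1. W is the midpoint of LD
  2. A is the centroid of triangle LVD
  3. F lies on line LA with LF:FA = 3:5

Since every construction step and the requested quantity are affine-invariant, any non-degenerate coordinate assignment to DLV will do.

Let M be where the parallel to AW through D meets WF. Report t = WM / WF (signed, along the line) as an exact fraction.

Choose coordinates D = (0, 0), L = (1, 0), V = (0, 1).
1. W is the midpoint of LD ⇒ W = (1/2, 0)
2. A is the centroid of triangle LVD ⇒ A = (1/3, 1/3)
3. F lies on line LA with LF:FA = 3:5 ⇒ F = (3/4, 1/8)
through D parallel to AW: direction (1/6, -1/3); meets WF at M = (1/10, -1/5)
M = W + t·(F−W) with t = -8/5

t = -8/5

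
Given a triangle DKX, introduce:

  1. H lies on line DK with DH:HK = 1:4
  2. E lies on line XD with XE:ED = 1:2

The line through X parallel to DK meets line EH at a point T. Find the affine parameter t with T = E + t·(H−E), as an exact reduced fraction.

t = -1/2

Choose coordinates D = (0, 0), K = (1, 0), X = (0, 1).
1. H lies on line DK with DH:HK = 1:4 ⇒ H = (1/5, 0)
2. E lies on line XD with XE:ED = 1:2 ⇒ E = (0, 2/3)
through X parallel to DK: direction (1, 0); meets EH at T = (-1/10, 1)
T = E + t·(H−E) with t = -1/2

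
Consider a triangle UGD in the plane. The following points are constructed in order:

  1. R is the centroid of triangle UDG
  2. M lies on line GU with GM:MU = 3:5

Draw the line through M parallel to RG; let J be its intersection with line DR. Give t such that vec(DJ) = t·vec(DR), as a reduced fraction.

t = 11/8

Set U = (0, 0), G = (1, 0), D = (0, 1); any affine frame gives the same invariant.
1. R is the centroid of triangle UDG ⇒ R = (1/3, 1/3)
2. M lies on line GU with GM:MU = 3:5 ⇒ M = (5/8, 0)
through M parallel to RG: direction (2/3, -1/3); meets DR at J = (11/24, 1/12)
J = D + t·(R−D) with t = 11/8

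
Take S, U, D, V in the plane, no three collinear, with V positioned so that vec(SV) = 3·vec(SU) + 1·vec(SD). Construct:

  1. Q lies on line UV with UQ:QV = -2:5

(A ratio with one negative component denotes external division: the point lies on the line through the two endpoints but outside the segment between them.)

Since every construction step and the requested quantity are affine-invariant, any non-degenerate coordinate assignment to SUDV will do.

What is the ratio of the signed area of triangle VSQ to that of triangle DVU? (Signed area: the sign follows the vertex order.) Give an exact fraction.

Work in coordinates with S = (0, 0), U = (1, 0), D = (0, 1), V = (3, 1).
1. Q lies on line UV with UQ:QV = -2:5 ⇒ Q = (-1/3, -2/3)
2·[VSQ] = 5/3, 2·[DVU] = -3
[VSQ]:[DVU] = 5/3:-3 = -5/9

[VSQ]:[DVU] = -5/9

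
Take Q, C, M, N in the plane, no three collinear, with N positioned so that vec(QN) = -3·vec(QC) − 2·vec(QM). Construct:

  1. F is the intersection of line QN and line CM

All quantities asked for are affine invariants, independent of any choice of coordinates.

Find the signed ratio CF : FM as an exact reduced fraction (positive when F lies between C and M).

CF:FM = 2/3

Set Q = (0, 0), C = (1, 0), M = (0, 1), N = (-3, -2); any affine frame gives the same invariant.
1. F is the intersection of line QN and line CM ⇒ F = (3/5, 2/5)
F = C + t·(M−C) with t = 2/5, so CF:FM = t:(1−t) = 2/5:3/5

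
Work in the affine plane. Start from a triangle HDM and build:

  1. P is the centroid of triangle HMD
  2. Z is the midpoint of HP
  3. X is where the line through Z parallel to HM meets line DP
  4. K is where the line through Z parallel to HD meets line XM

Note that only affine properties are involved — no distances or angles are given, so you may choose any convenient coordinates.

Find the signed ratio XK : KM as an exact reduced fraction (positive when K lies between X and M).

XK:KM = -3/10

Set H = (0, 0), D = (1, 0), M = (0, 1); any affine frame gives the same invariant.
1. P is the centroid of triangle HMD ⇒ P = (1/3, 1/3)
2. Z is the midpoint of HP ⇒ Z = (1/6, 1/6)
3. X is where the line through Z parallel to HM meets line DP ⇒ X = (1/6, 5/12)
4. K is where the line through Z parallel to HD meets line XM ⇒ K = (5/21, 1/6)
K = X + t·(M−X) with t = -3/7, so XK:KM = t:(1−t) = -3/7:10/7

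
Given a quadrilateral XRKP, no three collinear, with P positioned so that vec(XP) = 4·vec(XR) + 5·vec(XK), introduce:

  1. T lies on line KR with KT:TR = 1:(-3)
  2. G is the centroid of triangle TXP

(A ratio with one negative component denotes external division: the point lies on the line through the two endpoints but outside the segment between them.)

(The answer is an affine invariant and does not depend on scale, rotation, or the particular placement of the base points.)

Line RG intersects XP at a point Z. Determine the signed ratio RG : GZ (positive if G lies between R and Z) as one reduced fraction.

RG:GZ = -47/17

Work in coordinates with X = (0, 0), R = (1, 0), K = (0, 1), P = (4, 5).
1. T lies on line KR with KT:TR = 1:(-3) ⇒ T = (-1/2, 3/2)
2. G is the centroid of triangle TXP ⇒ G = (7/6, 13/6)
line RG meets XP at Z = (52/47, 65/47)
G = R + t·(Z−R) with t = 47/30, so RG:GZ = 47/30:-17/30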